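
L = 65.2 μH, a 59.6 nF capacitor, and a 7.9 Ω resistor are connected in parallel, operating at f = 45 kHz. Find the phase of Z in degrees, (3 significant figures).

16.5°

ω = 2πf = 282700 rad/s
X_L = ωL = 18.4 Ω
X_C = 1/(ωC) = 59.3 Ω
Parallel: admittances add. Y = 1/R + 1/(jωL) + jωC
Y = (0.127 − j0.0374) S
|Y| = 0.132 S → |Z| = 1/|Y| = 7.58 Ω, ∠Z = −∠Y = 16.5°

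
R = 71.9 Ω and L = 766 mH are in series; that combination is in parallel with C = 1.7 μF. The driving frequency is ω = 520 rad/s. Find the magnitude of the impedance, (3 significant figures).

X_L = ωL = 398 Ω
X_C = 1/(ωC) = 1130 Ω
Branch 1 (R+jX_L): Z₁ = 71.9 + j398 Ω, |Z₁| = 405 Ω
Branch 2 (−jX_C): Z₂ = −j1130 Ω
Parallel: Z = Z₁Z₂/(Z₁+Z₂), |Z| = 622 Ω, ∠Z = 74.2°

622 Ω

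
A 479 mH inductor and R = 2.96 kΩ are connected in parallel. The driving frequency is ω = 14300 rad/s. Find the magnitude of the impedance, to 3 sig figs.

X_L = ωL = 6850 Ω
Parallel: admittances add. Y = 1/R + 1/(jωL)
Y = (0.000338 − j0.000146) S
|Y| = 0.000368 S → |Z| = 1/|Y| = 2720 Ω, ∠Z = −∠Y = 23.4°

2720 Ω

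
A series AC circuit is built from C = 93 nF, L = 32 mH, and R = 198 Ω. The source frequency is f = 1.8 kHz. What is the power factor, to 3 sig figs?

ω = 2πf = 11310 rad/s
X_L = ωL = 362 Ω
X_C = 1/(ωC) = 951 Ω
Net reactance X = X_L − X_C = -589 Ω
Z = 198 − j589 Ω
|Z| = √(198² + 589²) = 621 Ω
∠Z = arctan(-589/198) = -71.4°
cos φ = cos(-71.4°) = 0.319

0.319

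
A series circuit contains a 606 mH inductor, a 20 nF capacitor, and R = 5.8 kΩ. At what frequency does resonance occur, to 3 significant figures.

1.45 kHz

ω₀ = 1/√(LC) = 1/√(0.606 × 2e-08) = 9083 rad/s
f₀ = ω₀/(2π) = 1.45 kHz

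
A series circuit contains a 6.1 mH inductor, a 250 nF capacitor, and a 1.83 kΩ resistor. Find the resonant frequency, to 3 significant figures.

ω₀ = 1/√(LC) = 1/√(0.0061 × 2.5e-07) = 25610 rad/s
f₀ = ω₀/(2π) = 4.08 kHz

4.08 kHz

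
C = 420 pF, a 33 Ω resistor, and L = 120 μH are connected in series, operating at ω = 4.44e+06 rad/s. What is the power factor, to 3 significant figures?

X_L = ωL = 533 Ω
X_C = 1/(ωC) = 536 Ω
Net reactance X = X_L − X_C = -3.45 Ω
Z = 33.0 − j3.45 Ω
|Z| = √(33.0² + 3.45²) = 33.2 Ω
∠Z = arctan(-3.45/33.0) = -5.97°
cos φ = cos(-5.97°) = 0.995

0.995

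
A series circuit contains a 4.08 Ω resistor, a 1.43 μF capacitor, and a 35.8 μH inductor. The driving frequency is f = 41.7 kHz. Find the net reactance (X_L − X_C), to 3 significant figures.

6.71 Ω

ω = 2πf = 262000 rad/s
X_L = ωL = 9.38 Ω
X_C = 1/(ωC) = 2.67 Ω
X = 9.38 − 2.67 = 6.71 Ω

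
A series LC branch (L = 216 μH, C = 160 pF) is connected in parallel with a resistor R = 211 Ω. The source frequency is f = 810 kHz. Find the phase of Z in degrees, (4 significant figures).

ω = 2πf = 5.089e+06 rad/s
X_L = ωL = 1099 Ω
X_C = 1/(ωC) = 1228 Ω
Branch 1: Z₁ = R = 211.0 Ω
Branch 2 (series LC): Z₂ = j(X_L − X_C) = −j128.7 Ω
Parallel: Z = Z₁Z₂/(Z₁+Z₂), |Z| = 109.9 Ω, ∠Z = -58.61°

-58.61°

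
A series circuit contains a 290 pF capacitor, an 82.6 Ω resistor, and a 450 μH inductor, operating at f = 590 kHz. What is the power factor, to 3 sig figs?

0.111

ω = 2πf = 3.707e+06 rad/s
X_L = ωL = 1670 Ω
X_C = 1/(ωC) = 930 Ω
Net reactance X = X_L − X_C = 738 Ω
Z = 82.6 + j738 Ω
|Z| = √(82.6² + 738²) = 743 Ω
∠Z = arctan(738/82.6) = 83.6°
cos φ = cos(83.6°) = 0.111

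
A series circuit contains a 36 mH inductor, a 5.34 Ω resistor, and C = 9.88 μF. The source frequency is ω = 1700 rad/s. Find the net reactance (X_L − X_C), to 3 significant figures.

X_L = ωL = 61.2 Ω
X_C = 1/(ωC) = 59.5 Ω
X = 61.2 − 59.5 = 1.66 Ω

1.66 Ω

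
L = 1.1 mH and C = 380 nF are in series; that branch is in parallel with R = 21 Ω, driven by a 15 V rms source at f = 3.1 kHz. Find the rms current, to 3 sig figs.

ω = 2πf = 19480 rad/s
X_L = ωL = 21.4 Ω
X_C = 1/(ωC) = 135 Ω
Branch 1: Z₁ = R = 21.0 Ω
Branch 2 (series LC): Z₂ = j(X_L − X_C) = −j114 Ω
Parallel: Z = Z₁Z₂/(Z₁+Z₂), |Z| = 20.7 Ω, ∠Z = -10.5°
I = V/|Z| = 15/20.7 = 726 mA

726 mA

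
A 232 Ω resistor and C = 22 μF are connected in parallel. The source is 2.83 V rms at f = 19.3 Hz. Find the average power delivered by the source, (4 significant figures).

34.52 mW

ω = 2πf = 121.3 rad/s
X_C = 1/(ωC) = 374.8 Ω
Parallel: admittances add. Y = 1/R + jωC
Y = (0.004310 + j0.002668) S
|Y| = 0.005069 S → |Z| = 1/|Y| = 197.3 Ω, ∠Z = −∠Y = -31.75°
I = V/|Z| = 14.35 mA
P = VI cos φ = 2.83 × 0.01435 × cos(-31.75°) = 34.52 mW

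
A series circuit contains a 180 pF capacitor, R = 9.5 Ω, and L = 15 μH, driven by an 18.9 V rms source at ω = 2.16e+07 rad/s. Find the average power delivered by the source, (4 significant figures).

745.5 mW

X_L = ωL = 324.0 Ω
X_C = 1/(ωC) = 257.2 Ω
Net reactance X = X_L − X_C = 66.80 Ω
Z = 9.500 + j66.80 Ω
|Z| = √(9.500² + 66.80²) = 67.47 Ω
∠Z = arctan(66.80/9.500) = 81.91°
I = V/|Z| = 280.1 mA
P = VI cos φ = 18.9 × 0.2801 × cos(81.91°) = 745.5 mW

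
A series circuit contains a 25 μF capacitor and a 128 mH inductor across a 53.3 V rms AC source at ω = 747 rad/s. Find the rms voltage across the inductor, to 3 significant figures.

X_L = ωL = 95.6 Ω
X_C = 1/(ωC) = 53.5 Ω
Net reactance X = X_L − X_C = 42.1 Ω
Z = j42.1 Ω
|Z| = √(0² + 42.1²) = 42.1 Ω
I = V/|Z| = 1.27 A
V_L = I·|Z_L| = 1.27 × 95.6 = 121 V

121 V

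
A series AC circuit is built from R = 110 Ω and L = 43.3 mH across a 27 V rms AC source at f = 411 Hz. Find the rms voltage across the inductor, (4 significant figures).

ω = 2πf = 2582 rad/s
X_L = ωL = 111.8 Ω
Z = 110.0 + j111.8 Ω
|Z| = √(110.0² + 111.8²) = 156.9 Ω
I = V/|Z| = 172.1 mA
V_L = I·|Z_L| = 0.1721 × 111.8 = 19.25 V

19.25 V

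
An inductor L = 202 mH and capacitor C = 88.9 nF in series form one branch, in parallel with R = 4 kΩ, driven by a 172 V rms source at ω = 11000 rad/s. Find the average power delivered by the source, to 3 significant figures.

7.40 W

X_L = ωL = 2220 Ω
X_C = 1/(ωC) = 1020 Ω
Branch 1: Z₁ = R = 4000 Ω
Branch 2 (series LC): Z₂ = j(X_L − X_C) = j1200 Ω
Parallel: Z = Z₁Z₂/(Z₁+Z₂), |Z| = 1150 Ω, ∠Z = 73.3°
I = V/|Z| = 150 mA
P = VI cos φ = 172 × 0.150 × cos(73.3°) = 7.40 W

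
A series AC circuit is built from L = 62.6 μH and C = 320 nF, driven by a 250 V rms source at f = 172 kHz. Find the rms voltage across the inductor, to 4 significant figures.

ω = 2πf = 1.081e+06 rad/s
X_L = ωL = 67.65 Ω
X_C = 1/(ωC) = 2.892 Ω
Net reactance X = X_L − X_C = 64.76 Ω
Z = j64.76 Ω
|Z| = √(0² + 64.76²) = 64.76 Ω
I = V/|Z| = 3.860 A
V_L = I·|Z_L| = 3.860 × 67.65 = 261.2 V

261.2 V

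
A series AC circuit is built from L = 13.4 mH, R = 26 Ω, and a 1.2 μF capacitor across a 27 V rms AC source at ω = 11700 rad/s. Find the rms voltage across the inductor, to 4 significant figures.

X_L = ωL = 156.8 Ω
X_C = 1/(ωC) = 71.23 Ω
Net reactance X = X_L − X_C = 85.55 Ω
Z = 26.00 + j85.55 Ω
|Z| = √(26.00² + 85.55²) = 89.42 Ω
I = V/|Z| = 302.0 mA
V_L = I·|Z_L| = 0.3020 × 156.8 = 47.34 V

47.34 V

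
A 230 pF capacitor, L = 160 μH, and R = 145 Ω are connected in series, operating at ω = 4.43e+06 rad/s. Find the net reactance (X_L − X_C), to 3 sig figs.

X_L = ωL = 709 Ω
X_C = 1/(ωC) = 981 Ω
X = 709 − 981 = -273 Ω

-273 Ω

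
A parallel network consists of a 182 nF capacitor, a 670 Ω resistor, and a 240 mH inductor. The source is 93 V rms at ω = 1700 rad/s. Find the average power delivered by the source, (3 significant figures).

X_L = ωL = 408 Ω
X_C = 1/(ωC) = 3230 Ω
Parallel: admittances add. Y = 1/R + 1/(jωL) + jωC
Y = (0.00149 − j0.00214) S
|Y| = 0.00261 S → |Z| = 1/|Y| = 383 Ω, ∠Z = −∠Y = 55.1°
I = V/|Z| = 243 mA
P = VI cos φ = 93 × 0.243 × cos(55.1°) = 12.9 W

12.9 W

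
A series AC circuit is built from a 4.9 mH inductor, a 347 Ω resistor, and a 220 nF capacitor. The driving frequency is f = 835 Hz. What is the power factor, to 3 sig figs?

0.382

ω = 2πf = 5246 rad/s
X_L = ωL = 25.7 Ω
X_C = 1/(ωC) = 866 Ω
Net reactance X = X_L − X_C = -841 Ω
Z = 347 − j841 Ω
|Z| = √(347² + 841²) = 909 Ω
∠Z = arctan(-841/347) = -67.6°
cos φ = cos(-67.6°) = 0.382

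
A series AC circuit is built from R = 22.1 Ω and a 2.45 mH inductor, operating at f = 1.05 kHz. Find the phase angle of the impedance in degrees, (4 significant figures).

36.18°

ω = 2πf = 6597 rad/s
X_L = ωL = 16.16 Ω
Z = 22.10 + j16.16 Ω
|Z| = √(22.10² + 16.16²) = 27.38 Ω
∠Z = arctan(16.16/22.10) = 36.18°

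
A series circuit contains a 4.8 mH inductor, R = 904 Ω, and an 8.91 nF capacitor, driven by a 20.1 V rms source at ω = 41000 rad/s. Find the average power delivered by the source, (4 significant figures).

X_L = ωL = 196.8 Ω
X_C = 1/(ωC) = 2737 Ω
Net reactance X = X_L − X_C = -2541 Ω
Z = 904.0 − j2541 Ω
|Z| = √(904.0² + 2541²) = 2697 Ω
∠Z = arctan(-2541/904.0) = -70.41°
I = V/|Z| = 7.454 mA
P = VI cos φ = 20.1 × 0.007454 × cos(-70.41°) = 50.22 mW

50.22 mW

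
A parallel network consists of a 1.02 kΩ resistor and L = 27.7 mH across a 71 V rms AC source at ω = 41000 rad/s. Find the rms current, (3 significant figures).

X_L = ωL = 1140 Ω
Parallel: admittances add. Y = 1/R + 1/(jωL)
Y = (0.000980 − j0.000881) S
|Y| = 0.00132 S → |Z| = 1/|Y| = 759 Ω, ∠Z = −∠Y = 41.9°
I = V/|Z| = 71/759 = 93.6 mA

93.6 mA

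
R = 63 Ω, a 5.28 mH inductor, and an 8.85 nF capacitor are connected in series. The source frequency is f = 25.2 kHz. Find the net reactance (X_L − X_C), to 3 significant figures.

ω = 2πf = 158300 rad/s
X_L = ωL = 836 Ω
X_C = 1/(ωC) = 714 Ω
X = 836 − 714 = 122 Ω

122 Ω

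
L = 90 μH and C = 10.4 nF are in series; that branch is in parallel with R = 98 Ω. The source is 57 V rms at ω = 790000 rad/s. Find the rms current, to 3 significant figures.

X_L = ωL = 71.1 Ω
X_C = 1/(ωC) = 122 Ω
Branch 1: Z₁ = R = 98.0 Ω
Branch 2 (series LC): Z₂ = j(X_L − X_C) = −j50.6 Ω
Parallel: Z = Z₁Z₂/(Z₁+Z₂), |Z| = 45.0 Ω, ∠Z = -62.7°
I = V/|Z| = 57/45.0 = 1.27 A

1.27 A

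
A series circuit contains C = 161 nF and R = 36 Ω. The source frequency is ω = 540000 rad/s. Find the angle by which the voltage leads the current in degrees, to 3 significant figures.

X_C = 1/(ωC) = 11.5 Ω
Z = 36.0 − j11.5 Ω
|Z| = √(36.0² + 11.5²) = 37.8 Ω
∠Z = arctan(-11.5/36.0) = -17.7°

-17.7°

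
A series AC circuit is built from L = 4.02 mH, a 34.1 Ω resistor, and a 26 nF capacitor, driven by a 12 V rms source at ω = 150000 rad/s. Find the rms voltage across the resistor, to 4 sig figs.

1.175 V

X_L = ωL = 603.0 Ω
X_C = 1/(ωC) = 256.4 Ω
Net reactance X = X_L − X_C = 346.6 Ω
Z = 34.10 + j346.6 Ω
|Z| = √(34.10² + 346.6²) = 348.3 Ω
I = V/|Z| = 34.46 mA
V_R = I·|Z_R| = 0.03446 × 34.10 = 1.175 V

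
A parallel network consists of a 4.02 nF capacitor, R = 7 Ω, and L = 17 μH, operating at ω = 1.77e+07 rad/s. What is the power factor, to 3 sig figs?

0.903

X_L = ωL = 301 Ω
X_C = 1/(ωC) = 14.1 Ω
Parallel: admittances add. Y = 1/R + 1/(jωL) + jωC
Y = (0.143 + j0.0678) S
|Y| = 0.158 S → |Z| = 1/|Y| = 6.32 Ω, ∠Z = −∠Y = -25.4°
cos φ = cos(-25.4°) = 0.903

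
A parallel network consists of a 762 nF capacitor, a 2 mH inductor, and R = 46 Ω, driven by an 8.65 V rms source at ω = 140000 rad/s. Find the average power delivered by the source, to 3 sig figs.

1.63 W

X_L = ωL = 280 Ω
X_C = 1/(ωC) = 9.37 Ω
Parallel: admittances add. Y = 1/R + 1/(jωL) + jωC
Y = (0.0217 + j0.103) S
|Y| = 0.105 S → |Z| = 1/|Y| = 9.49 Ω, ∠Z = −∠Y = -78.1°
I = V/|Z| = 911 mA
P = VI cos φ = 8.65 × 0.911 × cos(-78.1°) = 1.63 W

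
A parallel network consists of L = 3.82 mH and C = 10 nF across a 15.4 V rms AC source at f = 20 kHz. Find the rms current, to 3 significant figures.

12.7 mA

ω = 2πf = 125700 rad/s
X_L = ωL = 480 Ω
X_C = 1/(ωC) = 796 Ω
Parallel: admittances add. Y = 1/(jωL) + jωC
Y = (0 − j0.000827) S
|Y| = 0.000827 S → |Z| = 1/|Y| = 1210 Ω, ∠Z = −∠Y = 90.0°
I = V/|Z| = 15.4/1210 = 12.7 mA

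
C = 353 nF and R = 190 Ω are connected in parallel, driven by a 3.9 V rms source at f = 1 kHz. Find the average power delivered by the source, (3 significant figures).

80.1 mW

ω = 2πf = 6283 rad/s
X_C = 1/(ωC) = 451 Ω
Parallel: admittances add. Y = 1/R + jωC
Y = (0.00526 + j0.00222) S
|Y| = 0.00571 S → |Z| = 1/|Y| = 175 Ω, ∠Z = −∠Y = -22.9°
I = V/|Z| = 22.3 mA
P = VI cos φ = 3.9 × 0.0223 × cos(-22.9°) = 80.1 mW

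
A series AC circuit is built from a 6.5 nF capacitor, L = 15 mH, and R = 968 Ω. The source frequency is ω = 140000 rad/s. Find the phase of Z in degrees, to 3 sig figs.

X_L = ωL = 2100 Ω
X_C = 1/(ωC) = 1100 Ω
Net reactance X = X_L − X_C = 1000 Ω
Z = 968 + j1000 Ω
|Z| = √(968² + 1000²) = 1390 Ω
∠Z = arctan(1000/968) = 46.0°

46.0°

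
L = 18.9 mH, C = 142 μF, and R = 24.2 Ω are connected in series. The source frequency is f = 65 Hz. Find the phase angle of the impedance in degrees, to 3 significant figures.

ω = 2πf = 408.4 rad/s
X_L = ωL = 7.72 Ω
X_C = 1/(ωC) = 17.2 Ω
Net reactance X = X_L − X_C = -9.52 Ω
Z = 24.2 − j9.52 Ω
|Z| = √(24.2² + 9.52²) = 26.0 Ω
∠Z = arctan(-9.52/24.2) = -21.5°

-21.5°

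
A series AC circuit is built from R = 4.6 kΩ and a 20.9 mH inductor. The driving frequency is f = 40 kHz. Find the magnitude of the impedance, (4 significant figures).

ω = 2πf = 251300 rad/s
X_L = ωL = 5253 Ω
Z = 4600 + j5253 Ω
|Z| = √(4600² + 5253²) = 6982 Ω

6982 Ω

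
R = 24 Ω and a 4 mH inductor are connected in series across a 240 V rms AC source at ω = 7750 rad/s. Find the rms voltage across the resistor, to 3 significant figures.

147 V

X_L = ωL = 31.0 Ω
Z = 24.0 + j31.0 Ω
|Z| = √(24.0² + 31.0²) = 39.2 Ω
I = V/|Z| = 6.12 A
V_R = I·|Z_R| = 6.12 × 24.0 = 147 V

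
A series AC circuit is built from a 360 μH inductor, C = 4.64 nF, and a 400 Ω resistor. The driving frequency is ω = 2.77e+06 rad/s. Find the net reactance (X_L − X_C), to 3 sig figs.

919 Ω

X_L = ωL = 997 Ω
X_C = 1/(ωC) = 77.8 Ω
X = 997 − 77.8 = 919 Ω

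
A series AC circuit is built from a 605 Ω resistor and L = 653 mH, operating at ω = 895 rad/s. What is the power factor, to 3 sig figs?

X_L = ωL = 584 Ω
Z = 605 + j584 Ω
|Z| = √(605² + 584²) = 841 Ω
∠Z = arctan(584/605) = 44.0°
cos φ = cos(44.0°) = 0.719

0.719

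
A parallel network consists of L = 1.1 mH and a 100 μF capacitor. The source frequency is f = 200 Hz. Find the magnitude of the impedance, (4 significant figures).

1.673 Ω

ω = 2πf = 1257 rad/s
X_L = ωL = 1.382 Ω
X_C = 1/(ωC) = 7.958 Ω
Parallel: admittances add. Y = 1/(jωL) + jωC
Y = (0 − j0.5978) S
|Y| = 0.5978 S → |Z| = 1/|Y| = 1.673 Ω, ∠Z = −∠Y = 90.00°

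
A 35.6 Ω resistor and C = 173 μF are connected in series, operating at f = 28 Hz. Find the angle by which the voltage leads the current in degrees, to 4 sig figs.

ω = 2πf = 175.9 rad/s
X_C = 1/(ωC) = 32.86 Ω
Z = 35.60 − j32.86 Ω
|Z| = √(35.60² + 32.86²) = 48.44 Ω
∠Z = arctan(-32.86/35.60) = -42.70°

-42.70°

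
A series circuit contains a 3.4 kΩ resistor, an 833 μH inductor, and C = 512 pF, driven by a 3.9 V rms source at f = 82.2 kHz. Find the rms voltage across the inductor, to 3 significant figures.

0.351 V

ω = 2πf = 516500 rad/s
X_L = ωL = 430 Ω
X_C = 1/(ωC) = 3780 Ω
Net reactance X = X_L − X_C = -3350 Ω
Z = 3400 − j3350 Ω
|Z| = √(3400² + 3350²) = 4770 Ω
I = V/|Z| = 817 μA
V_L = I·|Z_L| = 0.000817 × 430 = 0.351 V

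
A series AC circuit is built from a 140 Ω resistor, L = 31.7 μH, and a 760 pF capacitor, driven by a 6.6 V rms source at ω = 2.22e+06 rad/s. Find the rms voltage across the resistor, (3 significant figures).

1.71 V

X_L = ωL = 70.4 Ω
X_C = 1/(ωC) = 593 Ω
Net reactance X = X_L − X_C = -522 Ω
Z = 140 − j522 Ω
|Z| = √(140² + 522²) = 541 Ω
I = V/|Z| = 12.2 mA
V_R = I·|Z_R| = 0.0122 × 140 = 1.71 V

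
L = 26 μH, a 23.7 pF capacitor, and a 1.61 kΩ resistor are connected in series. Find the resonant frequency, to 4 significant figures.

ω₀ = 1/√(LC) = 1/√(2.6e-05 × 2.37e-11) = 4.028e+07 rad/s
f₀ = ω₀/(2π) = 6.411 MHz

6.411 MHz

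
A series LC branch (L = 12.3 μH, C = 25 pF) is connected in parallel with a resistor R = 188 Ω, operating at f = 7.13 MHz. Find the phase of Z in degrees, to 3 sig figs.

ω = 2πf = 4.48e+07 rad/s
X_L = ωL = 551 Ω
X_C = 1/(ωC) = 893 Ω
Branch 1: Z₁ = R = 188 Ω
Branch 2 (series LC): Z₂ = j(X_L − X_C) = −j342 Ω
Parallel: Z = Z₁Z₂/(Z₁+Z₂), |Z| = 165 Ω, ∠Z = -28.8°

-28.8°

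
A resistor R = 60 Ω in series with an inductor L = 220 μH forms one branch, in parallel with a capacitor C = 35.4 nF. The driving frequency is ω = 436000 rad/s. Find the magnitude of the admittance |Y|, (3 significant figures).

9.22 mS

X_L = ωL = 95.9 Ω
X_C = 1/(ωC) = 64.8 Ω
Branch 1 (R+jX_L): Z₁ = 60.0 + j95.9 Ω, |Z₁| = 113 Ω
Branch 2 (−jX_C): Z₂ = −j64.8 Ω
Parallel: Z = Z₁Z₂/(Z₁+Z₂), |Z| = 108 Ω, ∠Z = -59.4°
|Y| = 1/|Z| = 9.22 mS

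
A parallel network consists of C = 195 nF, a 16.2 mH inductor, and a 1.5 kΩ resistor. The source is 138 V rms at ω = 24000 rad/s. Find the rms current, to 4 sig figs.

X_L = ωL = 388.8 Ω
X_C = 1/(ωC) = 213.7 Ω
Parallel: admittances add. Y = 1/R + 1/(jωL) + jωC
Y = (0.0006667 + j0.002108) S
|Y| = 0.002211 S → |Z| = 1/|Y| = 452.3 Ω, ∠Z = −∠Y = -72.45°
I = V/|Z| = 138/452.3 = 305.1 mA

305.1 mA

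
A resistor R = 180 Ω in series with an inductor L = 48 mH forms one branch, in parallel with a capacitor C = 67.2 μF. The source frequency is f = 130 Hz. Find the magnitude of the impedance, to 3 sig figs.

ω = 2πf = 816.8 rad/s
X_L = ωL = 39.2 Ω
X_C = 1/(ωC) = 18.2 Ω
Branch 1 (R+jX_L): Z₁ = 180 + j39.2 Ω, |Z₁| = 184 Ω
Branch 2 (−jX_C): Z₂ = −j18.2 Ω
Parallel: Z = Z₁Z₂/(Z₁+Z₂), |Z| = 18.5 Ω, ∠Z = -84.4°

18.5 Ω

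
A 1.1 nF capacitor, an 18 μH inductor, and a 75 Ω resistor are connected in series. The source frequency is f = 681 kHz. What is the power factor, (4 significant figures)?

ω = 2πf = 4.279e+06 rad/s
X_L = ωL = 77.02 Ω
X_C = 1/(ωC) = 212.5 Ω
Net reactance X = X_L − X_C = -135.4 Ω
Z = 75.00 − j135.4 Ω
|Z| = √(75.00² + 135.4²) = 154.8 Ω
∠Z = arctan(-135.4/75.00) = -61.02°
cos φ = cos(-61.02°) = 0.4844

0.4844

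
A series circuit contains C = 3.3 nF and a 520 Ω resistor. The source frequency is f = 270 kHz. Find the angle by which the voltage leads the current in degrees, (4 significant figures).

-18.96°

ω = 2πf = 1.696e+06 rad/s
X_C = 1/(ωC) = 178.6 Ω
Z = 520.0 − j178.6 Ω
|Z| = √(520.0² + 178.6²) = 549.8 Ω
∠Z = arctan(-178.6/520.0) = -18.96°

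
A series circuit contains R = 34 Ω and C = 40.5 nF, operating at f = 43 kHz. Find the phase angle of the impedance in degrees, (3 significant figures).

-69.6°

ω = 2πf = 270200 rad/s
X_C = 1/(ωC) = 91.4 Ω
Z = 34.0 − j91.4 Ω
|Z| = √(34.0² + 91.4²) = 97.5 Ω
∠Z = arctan(-91.4/34.0) = -69.6°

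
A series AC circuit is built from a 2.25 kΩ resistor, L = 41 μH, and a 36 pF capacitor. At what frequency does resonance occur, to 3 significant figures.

ω₀ = 1/√(LC) = 1/√(4.1e-05 × 3.6e-11) = 2.603e+07 rad/s
f₀ = ω₀/(2π) = 4.14 MHz

4.14 MHz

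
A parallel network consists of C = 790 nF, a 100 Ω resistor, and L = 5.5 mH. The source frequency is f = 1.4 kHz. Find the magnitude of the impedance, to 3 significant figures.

58.9 Ω

ω = 2πf = 8796 rad/s
X_L = ωL = 48.4 Ω
X_C = 1/(ωC) = 144 Ω
Parallel: admittances add. Y = 1/R + 1/(jωL) + jωC
Y = (0.0100 − j0.0137) S
|Y| = 0.0170 S → |Z| = 1/|Y| = 58.9 Ω, ∠Z = −∠Y = 53.9°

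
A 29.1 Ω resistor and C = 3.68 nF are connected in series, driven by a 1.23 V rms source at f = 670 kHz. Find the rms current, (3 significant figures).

ω = 2πf = 4.21e+06 rad/s
X_C = 1/(ωC) = 64.6 Ω
Z = 29.1 − j64.6 Ω
|Z| = √(29.1² + 64.6²) = 70.8 Ω
I = V/|Z| = 1.23/70.8 = 17.4 mA

17.4 mA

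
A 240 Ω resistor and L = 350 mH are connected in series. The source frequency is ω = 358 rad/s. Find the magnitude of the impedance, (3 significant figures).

271 Ω

X_L = ωL = 125 Ω
Z = 240 + j125 Ω
|Z| = √(240² + 125²) = 271 Ω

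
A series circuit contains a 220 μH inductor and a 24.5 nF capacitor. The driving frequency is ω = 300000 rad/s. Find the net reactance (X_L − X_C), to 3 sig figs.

-70.1 Ω

X_L = ωL = 66.0 Ω
X_C = 1/(ωC) = 136 Ω
X = 66.0 − 136 = -70.1 Ω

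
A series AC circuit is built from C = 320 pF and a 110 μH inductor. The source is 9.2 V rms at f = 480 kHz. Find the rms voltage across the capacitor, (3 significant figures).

ω = 2πf = 3.016e+06 rad/s
X_L = ωL = 332 Ω
X_C = 1/(ωC) = 1040 Ω
Net reactance X = X_L − X_C = -704 Ω
Z = − j704 Ω
|Z| = √(0² + 704²) = 704 Ω
I = V/|Z| = 13.1 mA
V_C = I·|Z_C| = 0.0131 × 1040 = 13.5 V

13.5 V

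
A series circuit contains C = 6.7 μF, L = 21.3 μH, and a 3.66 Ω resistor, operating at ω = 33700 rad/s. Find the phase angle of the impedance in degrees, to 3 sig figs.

X_L = ωL = 0.718 Ω
X_C = 1/(ωC) = 4.43 Ω
Net reactance X = X_L − X_C = -3.71 Ω
Z = 3.66 − j3.71 Ω
|Z| = √(3.66² + 3.71²) = 5.21 Ω
∠Z = arctan(-3.71/3.66) = -45.4°

-45.4°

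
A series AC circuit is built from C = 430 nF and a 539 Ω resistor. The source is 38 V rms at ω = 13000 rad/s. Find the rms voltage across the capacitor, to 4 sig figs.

11.97 V

X_C = 1/(ωC) = 178.9 Ω
Z = 539.0 − j178.9 Ω
|Z| = √(539.0² + 178.9²) = 567.9 Ω
I = V/|Z| = 66.91 mA
V_C = I·|Z_C| = 0.06691 × 178.9 = 11.97 V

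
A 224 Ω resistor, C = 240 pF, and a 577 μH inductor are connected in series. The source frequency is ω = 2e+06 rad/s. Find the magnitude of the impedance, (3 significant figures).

956 Ω

X_L = ωL = 1150 Ω
X_C = 1/(ωC) = 2080 Ω
Net reactance X = X_L − X_C = -929 Ω
Z = 224 − j929 Ω
|Z| = √(224² + 929²) = 956 Ω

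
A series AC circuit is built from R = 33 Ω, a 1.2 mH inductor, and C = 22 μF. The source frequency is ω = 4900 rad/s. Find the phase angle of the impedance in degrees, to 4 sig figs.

-5.876°

X_L = ωL = 5.880 Ω
X_C = 1/(ωC) = 9.276 Ω
Net reactance X = X_L − X_C = -3.396 Ω
Z = 33.00 − j3.396 Ω
|Z| = √(33.00² + 3.396²) = 33.17 Ω
∠Z = arctan(-3.396/33.00) = -5.876°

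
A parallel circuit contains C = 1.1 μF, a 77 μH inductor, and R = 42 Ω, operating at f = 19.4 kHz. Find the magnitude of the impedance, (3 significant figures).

27.5 Ω

ω = 2πf = 121900 rad/s
X_L = ωL = 9.39 Ω
X_C = 1/(ωC) = 7.46 Ω
Parallel: admittances add. Y = 1/R + 1/(jωL) + jωC
Y = (0.0238 + j0.0275) S
|Y| = 0.0364 S → |Z| = 1/|Y| = 27.5 Ω, ∠Z = −∠Y = -49.2°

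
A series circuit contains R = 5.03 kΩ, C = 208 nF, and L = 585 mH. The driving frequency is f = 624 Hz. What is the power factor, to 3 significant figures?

0.978

ω = 2πf = 3921 rad/s
X_L = ωL = 2290 Ω
X_C = 1/(ωC) = 1230 Ω
Net reactance X = X_L − X_C = 1070 Ω
Z = 5030 + j1070 Ω
|Z| = √(5030² + 1070²) = 5140 Ω
∠Z = arctan(1070/5030) = 12.0°
cos φ = cos(12.0°) = 0.978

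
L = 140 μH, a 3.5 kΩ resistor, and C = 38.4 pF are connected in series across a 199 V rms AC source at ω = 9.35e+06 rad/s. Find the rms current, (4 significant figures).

52.39 mA

X_L = ωL = 1309 Ω
X_C = 1/(ωC) = 2785 Ω
Net reactance X = X_L − X_C = -1476 Ω
Z = 3500 − j1476 Ω
|Z| = √(3500² + 1476²) = 3799 Ω
I = V/|Z| = 199/3799 = 52.39 mA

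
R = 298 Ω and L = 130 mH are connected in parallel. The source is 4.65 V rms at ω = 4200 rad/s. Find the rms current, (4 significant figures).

X_L = ωL = 546.0 Ω
Parallel: admittances add. Y = 1/R + 1/(jωL)
Y = (0.003356 − j0.001832) S
|Y| = 0.003823 S → |Z| = 1/|Y| = 261.6 Ω, ∠Z = −∠Y = 28.63°
I = V/|Z| = 4.65/261.6 = 17.78 mA

17.78 mA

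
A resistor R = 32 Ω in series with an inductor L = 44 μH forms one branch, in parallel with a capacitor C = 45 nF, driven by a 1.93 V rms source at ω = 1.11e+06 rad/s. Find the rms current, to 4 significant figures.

71.10 mA

X_L = ωL = 48.84 Ω
X_C = 1/(ωC) = 20.02 Ω
Branch 1 (R+jX_L): Z₁ = 32.00 + j48.84 Ω, |Z₁| = 58.39 Ω
Branch 2 (−jX_C): Z₂ = −j20.02 Ω
Parallel: Z = Z₁Z₂/(Z₁+Z₂), |Z| = 27.14 Ω, ∠Z = -75.24°
I = V/|Z| = 1.93/27.14 = 71.10 mA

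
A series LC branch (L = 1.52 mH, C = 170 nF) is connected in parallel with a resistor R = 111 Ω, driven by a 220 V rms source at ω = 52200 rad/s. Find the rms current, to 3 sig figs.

6.89 A

X_L = ωL = 79.3 Ω
X_C = 1/(ωC) = 113 Ω
Branch 1: Z₁ = R = 111 Ω
Branch 2 (series LC): Z₂ = j(X_L − X_C) = −j33.3 Ω
Parallel: Z = Z₁Z₂/(Z₁+Z₂), |Z| = 31.9 Ω, ∠Z = -73.3°
I = V/|Z| = 220/31.9 = 6.89 A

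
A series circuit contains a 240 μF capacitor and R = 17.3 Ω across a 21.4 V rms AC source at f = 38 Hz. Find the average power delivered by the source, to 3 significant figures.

ω = 2πf = 238.8 rad/s
X_C = 1/(ωC) = 17.5 Ω
Z = 17.3 − j17.5 Ω
|Z| = √(17.3² + 17.5²) = 24.6 Ω
∠Z = arctan(-17.5/17.3) = -45.2°
I = V/|Z| = 871 mA
P = VI cos φ = 21.4 × 0.871 × cos(-45.2°) = 13.1 W

13.1 W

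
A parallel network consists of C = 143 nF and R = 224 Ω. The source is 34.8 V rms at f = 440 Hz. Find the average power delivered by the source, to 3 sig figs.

ω = 2πf = 2765 rad/s
X_C = 1/(ωC) = 2530 Ω
Parallel: admittances add. Y = 1/R + jωC
Y = (0.00446 + j0.000395) S
|Y| = 0.00448 S → |Z| = 1/|Y| = 223 Ω, ∠Z = −∠Y = -5.06°
I = V/|Z| = 156 mA
P = VI cos φ = 34.8 × 0.156 × cos(-5.06°) = 5.41 W

5.41 W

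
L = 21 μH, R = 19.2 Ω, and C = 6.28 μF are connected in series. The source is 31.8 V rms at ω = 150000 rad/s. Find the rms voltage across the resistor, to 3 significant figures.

X_L = ωL = 3.15 Ω
X_C = 1/(ωC) = 1.06 Ω
Net reactance X = X_L − X_C = 2.09 Ω
Z = 19.2 + j2.09 Ω
|Z| = √(19.2² + 2.09²) = 19.3 Ω
I = V/|Z| = 1.65 A
V_R = I·|Z_R| = 1.65 × 19.2 = 31.6 V

31.6 V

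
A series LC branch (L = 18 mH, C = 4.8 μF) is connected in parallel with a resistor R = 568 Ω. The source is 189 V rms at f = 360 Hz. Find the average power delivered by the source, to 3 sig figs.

ω = 2πf = 2262 rad/s
X_L = ωL = 40.7 Ω
X_C = 1/(ωC) = 92.1 Ω
Branch 1: Z₁ = R = 568 Ω
Branch 2 (series LC): Z₂ = j(X_L − X_C) = −j51.4 Ω
Parallel: Z = Z₁Z₂/(Z₁+Z₂), |Z| = 51.2 Ω, ∠Z = -84.8°
I = V/|Z| = 3.69 A
P = VI cos φ = 189 × 3.69 × cos(-84.8°) = 62.9 W

62.9 W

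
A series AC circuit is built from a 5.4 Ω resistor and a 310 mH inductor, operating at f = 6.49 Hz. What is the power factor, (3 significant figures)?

ω = 2πf = 40.78 rad/s
X_L = ωL = 12.6 Ω
Z = 5.40 + j12.6 Ω
|Z| = √(5.40² + 12.6²) = 13.7 Ω
∠Z = arctan(12.6/5.40) = 66.9°
cos φ = cos(66.9°) = 0.393

0.393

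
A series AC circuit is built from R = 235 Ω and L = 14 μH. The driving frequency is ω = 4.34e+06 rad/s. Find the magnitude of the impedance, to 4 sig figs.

242.7 Ω

X_L = ωL = 60.76 Ω
Z = 235.0 + j60.76 Ω
|Z| = √(235.0² + 60.76²) = 242.7 Ω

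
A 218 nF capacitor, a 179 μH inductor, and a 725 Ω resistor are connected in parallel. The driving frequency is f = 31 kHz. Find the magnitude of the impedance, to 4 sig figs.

72.21 Ω

ω = 2πf = 194800 rad/s
X_L = ωL = 34.87 Ω
X_C = 1/(ωC) = 23.55 Ω
Parallel: admittances add. Y = 1/R + 1/(jωL) + jωC
Y = (0.001379 + j0.01378) S
|Y| = 0.01385 S → |Z| = 1/|Y| = 72.21 Ω, ∠Z = −∠Y = -84.28°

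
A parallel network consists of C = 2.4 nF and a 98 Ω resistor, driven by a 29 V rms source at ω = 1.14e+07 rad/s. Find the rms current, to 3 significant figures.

847 mA

X_C = 1/(ωC) = 36.5 Ω
Parallel: admittances add. Y = 1/R + jωC
Y = (0.0102 + j0.0274) S
|Y| = 0.0292 S → |Z| = 1/|Y| = 34.2 Ω, ∠Z = −∠Y = -69.5°
I = V/|Z| = 29/34.2 = 847 mA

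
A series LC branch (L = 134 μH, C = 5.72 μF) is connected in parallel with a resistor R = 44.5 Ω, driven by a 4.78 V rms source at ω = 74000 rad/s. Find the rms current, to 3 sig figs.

X_L = ωL = 9.92 Ω
X_C = 1/(ωC) = 2.36 Ω
Branch 1: Z₁ = R = 44.5 Ω
Branch 2 (series LC): Z₂ = j(X_L − X_C) = j7.55 Ω
Parallel: Z = Z₁Z₂/(Z₁+Z₂), |Z| = 7.45 Ω, ∠Z = 80.4°
I = V/|Z| = 4.78/7.45 = 642 mA

642 mA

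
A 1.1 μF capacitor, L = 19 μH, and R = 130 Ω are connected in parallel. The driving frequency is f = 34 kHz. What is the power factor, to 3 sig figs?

ω = 2πf = 213600 rad/s
X_L = ωL = 4.06 Ω
X_C = 1/(ωC) = 4.26 Ω
Parallel: admittances add. Y = 1/R + 1/(jωL) + jωC
Y = (0.00769 − j0.0114) S
|Y| = 0.0137 S → |Z| = 1/|Y| = 72.8 Ω, ∠Z = −∠Y = 55.9°
cos φ = cos(55.9°) = 0.560

0.560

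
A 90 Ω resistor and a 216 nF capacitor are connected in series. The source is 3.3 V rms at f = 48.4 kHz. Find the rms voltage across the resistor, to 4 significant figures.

3.254 V

ω = 2πf = 304100 rad/s
X_C = 1/(ωC) = 15.22 Ω
Z = 90.00 − j15.22 Ω
|Z| = √(90.00² + 15.22²) = 91.28 Ω
I = V/|Z| = 36.15 mA
V_R = I·|Z_R| = 0.03615 × 90.00 = 3.254 V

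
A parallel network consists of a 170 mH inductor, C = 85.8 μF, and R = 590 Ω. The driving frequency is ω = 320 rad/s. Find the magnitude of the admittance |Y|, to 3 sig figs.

X_L = ωL = 54.4 Ω
X_C = 1/(ωC) = 36.4 Ω
Parallel: admittances add. Y = 1/R + 1/(jωL) + jωC
Y = (0.00169 + j0.00907) S
|Y| = 0.00923 S → |Z| = 1/|Y| = 108 Ω, ∠Z = −∠Y = -79.4°

9.23 mS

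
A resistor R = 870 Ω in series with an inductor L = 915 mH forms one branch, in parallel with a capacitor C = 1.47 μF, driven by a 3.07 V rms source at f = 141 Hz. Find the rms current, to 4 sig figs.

ω = 2πf = 885.9 rad/s
X_L = ωL = 810.6 Ω
X_C = 1/(ωC) = 767.9 Ω
Branch 1 (R+jX_L): Z₁ = 870.0 + j810.6 Ω, |Z₁| = 1189 Ω
Branch 2 (−jX_C): Z₂ = −j767.9 Ω
Parallel: Z = Z₁Z₂/(Z₁+Z₂), |Z| = 1048 Ω, ∠Z = -49.84°
I = V/|Z| = 3.07/1048 = 2.929 mA

2.929 mA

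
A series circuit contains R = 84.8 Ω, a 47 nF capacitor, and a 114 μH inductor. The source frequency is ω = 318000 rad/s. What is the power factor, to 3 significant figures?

0.940

X_L = ωL = 36.3 Ω
X_C = 1/(ωC) = 66.9 Ω
Net reactance X = X_L − X_C = -30.7 Ω
Z = 84.8 − j30.7 Ω
|Z| = √(84.8² + 30.7²) = 90.2 Ω
∠Z = arctan(-30.7/84.8) = -19.9°
cos φ = cos(-19.9°) = 0.940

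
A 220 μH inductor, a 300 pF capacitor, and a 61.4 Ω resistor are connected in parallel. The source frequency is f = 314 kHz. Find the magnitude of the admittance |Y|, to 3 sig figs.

16.4 mS

ω = 2πf = 1.973e+06 rad/s
X_L = ωL = 434 Ω
X_C = 1/(ωC) = 1690 Ω
Parallel: admittances add. Y = 1/R + 1/(jωL) + jωC
Y = (0.0163 − j0.00171) S
|Y| = 0.0164 S → |Z| = 1/|Y| = 61.1 Ω, ∠Z = −∠Y = 6.00°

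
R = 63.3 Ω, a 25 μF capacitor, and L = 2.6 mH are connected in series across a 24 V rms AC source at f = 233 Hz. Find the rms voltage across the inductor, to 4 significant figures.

1.353 V

ω = 2πf = 1464 rad/s
X_L = ωL = 3.806 Ω
X_C = 1/(ωC) = 27.32 Ω
Net reactance X = X_L − X_C = -23.52 Ω
Z = 63.30 − j23.52 Ω
|Z| = √(63.30² + 23.52²) = 67.53 Ω
I = V/|Z| = 355.4 mA
V_L = I·|Z_L| = 0.3554 × 3.806 = 1.353 V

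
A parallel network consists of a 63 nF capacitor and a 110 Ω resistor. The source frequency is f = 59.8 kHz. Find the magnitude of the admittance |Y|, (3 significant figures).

25.4 mS

ω = 2πf = 375700 rad/s
X_C = 1/(ωC) = 42.2 Ω
Parallel: admittances add. Y = 1/R + jωC
Y = (0.00909 + j0.0237) S
|Y| = 0.0254 S → |Z| = 1/|Y| = 39.4 Ω, ∠Z = −∠Y = -69.0°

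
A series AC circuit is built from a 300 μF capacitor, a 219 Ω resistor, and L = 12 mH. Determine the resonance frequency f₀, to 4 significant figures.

ω₀ = 1/√(LC) = 1/√(0.012 × 0.0003) = 527.0 rad/s
f₀ = ω₀/(2π) = 83.88 Hz

83.88 Hz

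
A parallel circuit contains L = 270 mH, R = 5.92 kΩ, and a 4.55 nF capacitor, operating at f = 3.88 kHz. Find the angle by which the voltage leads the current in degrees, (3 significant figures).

ω = 2πf = 24380 rad/s
X_L = ωL = 6580 Ω
X_C = 1/(ωC) = 9020 Ω
Parallel: admittances add. Y = 1/R + 1/(jωL) + jωC
Y = (0.000169 − j4.1e-05) S
|Y| = 0.000174 S → |Z| = 1/|Y| = 5750 Ω, ∠Z = −∠Y = 13.6°

13.6°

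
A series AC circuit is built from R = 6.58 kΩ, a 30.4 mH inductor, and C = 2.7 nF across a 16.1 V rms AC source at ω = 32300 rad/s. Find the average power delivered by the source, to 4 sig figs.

X_L = ωL = 981.9 Ω
X_C = 1/(ωC) = 11470 Ω
Net reactance X = X_L − X_C = -10480 Ω
Z = 6580 − j10480 Ω
|Z| = √(6580² + 10480²) = 12380 Ω
∠Z = arctan(-10480/6580) = -57.89°
I = V/|Z| = 1.301 mA
P = VI cos φ = 16.1 × 0.001301 × cos(-57.89°) = 11.13 mW

11.13 mW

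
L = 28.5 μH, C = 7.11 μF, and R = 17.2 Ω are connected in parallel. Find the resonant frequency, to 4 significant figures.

11.18 kHz

ω₀ = 1/√(LC) = 1/√(2.85e-05 × 7.11e-06) = 70250 rad/s
f₀ = ω₀/(2π) = 11.18 kHz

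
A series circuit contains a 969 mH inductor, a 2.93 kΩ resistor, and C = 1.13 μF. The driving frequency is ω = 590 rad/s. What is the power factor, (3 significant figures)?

0.953

X_L = ωL = 572 Ω
X_C = 1/(ωC) = 1500 Ω
Net reactance X = X_L − X_C = -928 Ω
Z = 2930 − j928 Ω
|Z| = √(2930² + 928²) = 3070 Ω
∠Z = arctan(-928/2930) = -17.6°
cos φ = cos(-17.6°) = 0.953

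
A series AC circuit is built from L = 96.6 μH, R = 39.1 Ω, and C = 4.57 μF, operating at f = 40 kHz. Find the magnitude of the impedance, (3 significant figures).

ω = 2πf = 251300 rad/s
X_L = ωL = 24.3 Ω
X_C = 1/(ωC) = 0.871 Ω
Net reactance X = X_L − X_C = 23.4 Ω
Z = 39.1 + j23.4 Ω
|Z| = √(39.1² + 23.4²) = 45.6 Ω

45.6 Ω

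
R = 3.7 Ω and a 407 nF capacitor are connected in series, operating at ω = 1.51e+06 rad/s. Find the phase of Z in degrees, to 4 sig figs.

X_C = 1/(ωC) = 1.627 Ω
Z = 3.700 − j1.627 Ω
|Z| = √(3.700² + 1.627²) = 4.042 Ω
∠Z = arctan(-1.627/3.700) = -23.74°

-23.74°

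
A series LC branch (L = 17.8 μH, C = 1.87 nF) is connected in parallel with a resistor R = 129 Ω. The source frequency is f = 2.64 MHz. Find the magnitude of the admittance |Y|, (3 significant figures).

8.63 mS

ω = 2πf = 1.659e+07 rad/s
X_L = ωL = 295 Ω
X_C = 1/(ωC) = 32.2 Ω
Branch 1: Z₁ = R = 129 Ω
Branch 2 (series LC): Z₂ = j(X_L − X_C) = j263 Ω
Parallel: Z = Z₁Z₂/(Z₁+Z₂), |Z| = 116 Ω, ∠Z = 26.1°
|Y| = 1/|Z| = 8.63 mS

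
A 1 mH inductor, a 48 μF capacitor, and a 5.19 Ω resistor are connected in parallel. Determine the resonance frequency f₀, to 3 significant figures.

726 Hz

ω₀ = 1/√(LC) = 1/√(0.001 × 4.8e-05) = 4564 rad/s
f₀ = ω₀/(2π) = 726 Hz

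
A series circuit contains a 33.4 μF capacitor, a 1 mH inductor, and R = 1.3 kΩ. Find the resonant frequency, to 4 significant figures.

ω₀ = 1/√(LC) = 1/√(0.001 × 3.34e-05) = 5472 rad/s
f₀ = ω₀/(2π) = 870.9 Hz

870.9 Hz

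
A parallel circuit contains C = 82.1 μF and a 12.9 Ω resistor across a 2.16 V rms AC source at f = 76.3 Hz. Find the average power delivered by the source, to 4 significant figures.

ω = 2πf = 479.4 rad/s
X_C = 1/(ωC) = 25.41 Ω
Parallel: admittances add. Y = 1/R + jωC
Y = (0.07752 + j0.03936) S
|Y| = 0.08694 S → |Z| = 1/|Y| = 11.50 Ω, ∠Z = −∠Y = -26.92°
I = V/|Z| = 187.8 mA
P = VI cos φ = 2.16 × 0.1878 × cos(-26.92°) = 361.7 mW

361.7 mW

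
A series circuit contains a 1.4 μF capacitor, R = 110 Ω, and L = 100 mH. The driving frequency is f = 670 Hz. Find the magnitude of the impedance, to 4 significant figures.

274.3 Ω

ω = 2πf = 4210 rad/s
X_L = ωL = 421.0 Ω
X_C = 1/(ωC) = 169.7 Ω
Net reactance X = X_L − X_C = 251.3 Ω
Z = 110.0 + j251.3 Ω
|Z| = √(110.0² + 251.3²) = 274.3 Ω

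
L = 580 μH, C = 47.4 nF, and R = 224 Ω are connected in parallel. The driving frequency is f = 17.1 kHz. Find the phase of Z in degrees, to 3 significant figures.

ω = 2πf = 107400 rad/s
X_L = ωL = 62.3 Ω
X_C = 1/(ωC) = 196 Ω
Parallel: admittances add. Y = 1/R + 1/(jωL) + jωC
Y = (0.00446 − j0.0110) S
|Y| = 0.0118 S → |Z| = 1/|Y| = 84.5 Ω, ∠Z = −∠Y = 67.8°

67.8°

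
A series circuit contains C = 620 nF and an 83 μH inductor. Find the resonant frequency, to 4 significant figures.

ω₀ = 1/√(LC) = 1/√(8.3e-05 × 6.2e-07) = 139400 rad/s
f₀ = ω₀/(2π) = 22.19 kHz

22.19 kHz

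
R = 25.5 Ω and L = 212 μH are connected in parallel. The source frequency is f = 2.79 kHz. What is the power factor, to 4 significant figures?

0.1442

ω = 2πf = 17530 rad/s
X_L = ωL = 3.716 Ω
Parallel: admittances add. Y = 1/R + 1/(jωL)
Y = (0.03922 − j0.2691) S
|Y| = 0.2719 S → |Z| = 1/|Y| = 3.678 Ω, ∠Z = −∠Y = 81.71°
cos φ = cos(81.71°) = 0.1442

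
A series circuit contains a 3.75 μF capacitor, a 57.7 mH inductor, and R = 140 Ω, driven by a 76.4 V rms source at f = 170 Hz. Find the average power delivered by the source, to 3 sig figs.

14.9 W

ω = 2πf = 1068 rad/s
X_L = ωL = 61.6 Ω
X_C = 1/(ωC) = 250 Ω
Net reactance X = X_L − X_C = -188 Ω
Z = 140 − j188 Ω
|Z| = √(140² + 188²) = 234 Ω
∠Z = arctan(-188/140) = -53.3°
I = V/|Z| = 326 mA
P = VI cos φ = 76.4 × 0.326 × cos(-53.3°) = 14.9 W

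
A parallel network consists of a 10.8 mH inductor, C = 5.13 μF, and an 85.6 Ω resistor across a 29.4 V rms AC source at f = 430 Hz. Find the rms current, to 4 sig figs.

691.4 mA

ω = 2πf = 2702 rad/s
X_L = ωL = 29.18 Ω
X_C = 1/(ωC) = 72.15 Ω
Parallel: admittances add. Y = 1/R + 1/(jωL) + jωC
Y = (0.01168 − j0.02041) S
|Y| = 0.02352 S → |Z| = 1/|Y| = 42.52 Ω, ∠Z = −∠Y = 60.22°
I = V/|Z| = 29.4/42.52 = 691.4 mA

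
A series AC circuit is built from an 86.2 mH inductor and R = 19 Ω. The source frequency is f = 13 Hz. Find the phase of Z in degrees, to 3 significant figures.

ω = 2πf = 81.68 rad/s
X_L = ωL = 7.04 Ω
Z = 19.0 + j7.04 Ω
|Z| = √(19.0² + 7.04²) = 20.3 Ω
∠Z = arctan(7.04/19.0) = 20.3°

20.3°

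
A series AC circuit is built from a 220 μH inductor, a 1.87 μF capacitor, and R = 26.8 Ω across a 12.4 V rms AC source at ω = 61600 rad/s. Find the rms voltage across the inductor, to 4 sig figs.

X_L = ωL = 13.55 Ω
X_C = 1/(ωC) = 8.681 Ω
Net reactance X = X_L − X_C = 4.871 Ω
Z = 26.80 + j4.871 Ω
|Z| = √(26.80² + 4.871²) = 27.24 Ω
I = V/|Z| = 455.2 mA
V_L = I·|Z_L| = 0.4552 × 13.55 = 6.169 V

6.169 V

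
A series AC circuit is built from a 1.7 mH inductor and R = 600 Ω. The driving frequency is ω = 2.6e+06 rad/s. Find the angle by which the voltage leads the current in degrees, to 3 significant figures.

82.3°

X_L = ωL = 4420 Ω
Z = 600 + j4420 Ω
|Z| = √(600² + 4420²) = 4460 Ω
∠Z = arctan(4420/600) = 82.3°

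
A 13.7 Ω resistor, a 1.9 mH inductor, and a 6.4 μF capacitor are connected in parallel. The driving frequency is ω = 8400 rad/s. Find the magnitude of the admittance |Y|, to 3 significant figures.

X_L = ωL = 16.0 Ω
X_C = 1/(ωC) = 18.6 Ω
Parallel: admittances add. Y = 1/R + 1/(jωL) + jωC
Y = (0.0730 − j0.00890) S
|Y| = 0.0735 S → |Z| = 1/|Y| = 13.6 Ω, ∠Z = −∠Y = 6.95°

73.5 mS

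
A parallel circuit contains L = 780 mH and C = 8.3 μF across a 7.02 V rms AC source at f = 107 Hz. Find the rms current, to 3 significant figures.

ω = 2πf = 672.3 rad/s
X_L = ωL = 524 Ω
X_C = 1/(ωC) = 179 Ω
Parallel: admittances add. Y = 1/(jωL) + jωC
Y = (0 + j0.00367) S
|Y| = 0.00367 S → |Z| = 1/|Y| = 272 Ω, ∠Z = −∠Y = -90.0°
I = V/|Z| = 7.02/272 = 25.8 mA

25.8 mA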